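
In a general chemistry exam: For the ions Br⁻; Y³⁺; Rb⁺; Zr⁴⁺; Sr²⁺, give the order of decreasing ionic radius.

Each ion has 36 electrons. The ranking follows nuclear charge in reverse — greater Z gives a smaller radius. Zr⁴⁺ (Z=40), Y³⁺ (Z=39), Sr²⁺ (Z=38), Rb⁺ (Z=37), Br⁻ (Z=35).

Br⁻ > Rb⁺ > Sr²⁺ > Y³⁺ > Zr⁴⁺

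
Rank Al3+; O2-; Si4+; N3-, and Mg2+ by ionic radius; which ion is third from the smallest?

These species are isoelectronic with 10 electrons. The only difference is the number of protons: Si4+ (Z=14), Al3+ (Z=13), Mg2+ (Z=12), O2- (Z=8), N3- (Z=7). The strongest nuclear pull (Si4+) gives the smallest ion.
Ordering: Si4+ < Al3+ < Mg2+ < O2- < N3-. The third smallest is Mg2+.

Mg2+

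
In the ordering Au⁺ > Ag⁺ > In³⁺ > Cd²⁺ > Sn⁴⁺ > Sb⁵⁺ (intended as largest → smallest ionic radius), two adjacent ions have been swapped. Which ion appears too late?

Cd²⁺

Scanning neighbour by neighbour, only In³⁺/Cd²⁺ violates a trend: both have 46 electrons but Z(In)=49 > Z(Cd)=48, so In³⁺ should be the smaller of the two. That makes Cd²⁺ the one sitting a position late relative to where it belongs.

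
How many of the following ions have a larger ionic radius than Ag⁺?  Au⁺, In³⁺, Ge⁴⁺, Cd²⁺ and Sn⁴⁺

1

Electron counts and nuclear charges: Ge⁴⁺ (Z=32, 28 e⁻), Sn⁴⁺ (Z=50, 46 e⁻), In³⁺ (Z=49, 46 e⁻), Cd²⁺ (Z=48, 46 e⁻), Ag⁺ (Z=47, 46 e⁻), Au⁺ (Z=79, 78 e⁻). Ge⁴⁺ < Sn⁴⁺ (same group, period 4 vs 5); Sn⁴⁺ < In³⁺ (isoelectronic, higher Z=50 is smaller); In³⁺ < Cd²⁺ (both 46 e⁻, Z=49>48); Cd²⁺ < Ag⁺ (both 46 e⁻, Z=48>47); Ag⁺ < Au⁺ (same group, 1 shell fewer).
Ordering all of them (including Ag⁺) by radius gives Ge⁴⁺ < Sn⁴⁺ < In³⁺ < Cd²⁺ < Ag⁺ < Au⁺. So 1 is larger.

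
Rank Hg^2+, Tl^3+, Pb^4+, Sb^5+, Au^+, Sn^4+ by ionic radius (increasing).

First list Z and electron count for each: Sb^5+ (Z=51, 46 e⁻), Sn^4+ (Z=50, 46 e⁻), Pb^4+ (Z=82, 78 e⁻), Tl^3+ (Z=81, 78 e⁻), Hg^2+ (Z=80, 78 e⁻), Au^+ (Z=79, 78 e⁻). Sb^5+ < Sn^4+ (isoelectronic, higher Z=51 is smaller); Sn^4+ < Pb^4+ (same group, 1 shell fewer); Pb^4+ < Tl^3+ (both 78 e⁻, Z=82>81); Tl^3+ < Hg^2+ (isoelectronic, higher Z=81 is smaller); Hg^2+ < Au^+ (isoelectronic, higher Z=80 is smaller).

Sb^5+ < Sn^4+ < Pb^4+ < Tl^3+ < Hg^2+ < Au^+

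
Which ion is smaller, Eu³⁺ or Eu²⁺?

Eu³⁺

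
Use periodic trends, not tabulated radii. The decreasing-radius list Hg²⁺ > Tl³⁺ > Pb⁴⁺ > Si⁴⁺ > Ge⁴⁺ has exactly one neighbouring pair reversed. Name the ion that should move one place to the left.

Ge⁴⁺

The pair Si⁴⁺, Ge⁴⁺ is the wrong way round — same group and charge — period 3 sits above period 4, so Si⁴⁺ is smaller. All other adjacent pairs agree with periodic trends, so Ge⁴⁺ is the misplaced ion.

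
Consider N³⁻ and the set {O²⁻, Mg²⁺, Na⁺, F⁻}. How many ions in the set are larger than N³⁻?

0

Each ion has 10 electrons. The ranking follows nuclear charge in reverse — greater Z gives a smaller radius. Mg²⁺ (Z=12), Na⁺ (Z=11), F⁻ (Z=9), O²⁻ (Z=8), N³⁻ (Z=7).
Placing each against N³⁻: smaller — Mg²⁺, Na⁺, F⁻, O²⁻; larger — none. So 0 are larger.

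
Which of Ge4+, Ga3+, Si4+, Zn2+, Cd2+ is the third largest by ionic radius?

Ga3+

Si4+ has 10 e⁻ (Z=14), Ge4+ has 28 e⁻ (Z=32), Ga3+ has 28 e⁻ (Z=31), Zn2+ has 28 e⁻ (Z=30), Cd2+ has 46 e⁻ (Z=48). Si4+ < Ge4+ (same group, period 3 vs 4); Ge4+ < Ga3+ (isoelectronic, higher Z=32 is smaller); Ga3+ < Zn2+ (both 28 e⁻, Z=31>30); Zn2+ < Cd2+ (same group, period 4 vs 5).
So the order is Si4+ < Ge4+ < Ga3+ < Zn2+ < Cd2+; the 3rd-largest ion is Ga3+.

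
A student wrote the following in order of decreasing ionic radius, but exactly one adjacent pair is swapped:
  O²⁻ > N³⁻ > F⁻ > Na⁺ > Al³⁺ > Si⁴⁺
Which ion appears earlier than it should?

O²⁻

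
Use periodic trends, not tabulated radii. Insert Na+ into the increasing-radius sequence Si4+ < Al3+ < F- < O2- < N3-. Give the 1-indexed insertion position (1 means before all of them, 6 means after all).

3

These species are isoelectronic with 10 electrons. The only difference is the number of protons: Si4+ (Z=14), Al3+ (Z=13), Na+ (Z=11), F- (Z=9), O2- (Z=8), N3- (Z=7). The strongest nuclear pull (Si4+) gives the smallest ion.
The complete sequence is Si4+ < Al3+ < Na+ < F- < O2- < N3-. Na+ sits at position 3.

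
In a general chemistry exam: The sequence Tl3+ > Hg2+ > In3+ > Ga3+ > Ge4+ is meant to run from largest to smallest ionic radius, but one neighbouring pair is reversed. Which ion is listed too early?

Scanning neighbour by neighbour, only Tl3+/Hg2+ violates a trend: both have 78 electrons but Z(Tl)=81 > Z(Hg)=80, so Tl3+ should be the smaller of the two. That makes Tl3+ the one sitting a position early relative to where it belongs.

Tl3+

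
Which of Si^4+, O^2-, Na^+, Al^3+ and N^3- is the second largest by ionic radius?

These species are isoelectronic with 10 electrons. The only difference is the number of protons: Si^4+ (Z=14), Al^3+ (Z=13), Na^+ (Z=11), O^2- (Z=8), N^3- (Z=7). The strongest nuclear pull (Si^4+) gives the smallest ion.
Ordering: Si^4+ < Al^3+ < Na^+ < O^2- < N^3-. The second largest is O^2-.

O^2-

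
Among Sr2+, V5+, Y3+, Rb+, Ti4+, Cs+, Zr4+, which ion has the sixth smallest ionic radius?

Rb+

Electron counts and nuclear charges: V5+: 18 e⁻, Z=23, Ti4+: 18 e⁻, Z=22, Zr4+: 36 e⁻, Z=40, Y3+: 36 e⁻, Z=39, Sr2+: 36 e⁻, Z=38, Rb+: 36 e⁻, Z=37, Cs+: 54 e⁻, Z=55. V5+ < Ti4+ (isoelectronic, higher Z=23 is smaller); Ti4+ < Zr4+ (same group, 1 shell fewer); Zr4+ < Y3+ (isoelectronic, higher Z=40 is smaller); Y3+ < Sr2+ (both 36 e⁻, Z=39>38); Sr2+ < Rb+ (both 36 e⁻, Z=38>37); Rb+ < Cs+ (same group, period 5 vs 6).
That gives V5+ < Ti4+ < Zr4+ < Y3+ < Sr2+ < Rb+ < Cs+. From the smallest end, number 6 is Rb+.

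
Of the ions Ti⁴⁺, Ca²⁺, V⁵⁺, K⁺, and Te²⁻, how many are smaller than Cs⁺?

4

Tabulating Z and e⁻: V⁵⁺: 18 e⁻, Z=23, Ti⁴⁺: 18 e⁻, Z=22, Ca²⁺: 18 e⁻, Z=20, K⁺: 18 e⁻, Z=19, Cs⁺: 54 e⁻, Z=55, Te²⁻: 54 e⁻, Z=52. V⁵⁺ < Ti⁴⁺ (both 18 e⁻, Z=23>22); Ti⁴⁺ < Ca²⁺ (both 18 e⁻, Z=22>20); Ca²⁺ < K⁺ (both 18 e⁻, Z=20>19); K⁺ < Cs⁺ (same group, period 4 vs 6); Cs⁺ < Te²⁻ (both 54 e⁻, Z=55>52).
Overall: V⁵⁺ < Ti⁴⁺ < Ca²⁺ < K⁺ < Cs⁺ < Te²⁻. Cs⁺ has 4 below it and 1 above. So 4 are smaller.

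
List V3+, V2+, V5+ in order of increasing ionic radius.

For a single element, ionic radius drops as positive charge rises — V5+ < V2+.

V5+ < V3+ < V2+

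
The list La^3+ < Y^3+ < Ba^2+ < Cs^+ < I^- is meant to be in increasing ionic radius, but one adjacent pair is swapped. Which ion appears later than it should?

Y^3+

Compare adjacent ions: same group and charge — period 5 sits above period 6, so Y^3+ is smaller — yet in this increasing list La^3+ sits before Y^3+. Nothing else is reversed, so Y^3+ should move one place to the left.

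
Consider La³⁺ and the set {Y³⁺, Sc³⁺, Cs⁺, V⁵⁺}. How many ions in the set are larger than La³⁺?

1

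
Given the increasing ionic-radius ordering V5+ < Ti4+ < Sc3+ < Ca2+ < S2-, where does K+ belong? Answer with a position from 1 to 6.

Each ion has 18 electrons. The ranking follows nuclear charge in reverse — greater Z gives a smaller radius. V5+ (Z=23), Ti4+ (Z=22), Sc3+ (Z=21), Ca2+ (Z=20), K+ (Z=19), S2- (Z=16).
Putting K+ in gives V5+ < Ti4+ < Sc3+ < Ca2+ < K+ < S2-; it lands at slot 5.

5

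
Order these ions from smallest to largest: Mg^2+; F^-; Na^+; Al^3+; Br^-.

Al^3+ < Mg^2+ < Na^+ < F^- < Br^-

Tabulating Z and e⁻: Al^3+ (Z=13, 10 e⁻), Mg^2+ (Z=12, 10 e⁻), Na^+ (Z=11, 10 e⁻), F^- (Z=9, 10 e⁻), Br^- (Z=35, 36 e⁻). Al^3+ < Mg^2+ (both 10 e⁻, Z=13>12); Mg^2+ < Na^+ (both 10 e⁻, Z=12>11); Na^+ < F^- (isoelectronic, higher Z=11 is smaller); F^- < Br^- (same group, 2 shells fewer).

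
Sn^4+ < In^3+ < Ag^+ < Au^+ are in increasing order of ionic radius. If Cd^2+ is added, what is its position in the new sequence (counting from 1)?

3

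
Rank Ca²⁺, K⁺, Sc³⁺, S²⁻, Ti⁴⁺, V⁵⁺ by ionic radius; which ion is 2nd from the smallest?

Each ion has 18 electrons. The ranking follows nuclear charge in reverse — greater Z gives a smaller radius. V⁵⁺ (Z=23), Ti⁴⁺ (Z=22), Sc³⁺ (Z=21), Ca²⁺ (Z=20), K⁺ (Z=19), S²⁻ (Z=16).
So the order is V⁵⁺ < Ti⁴⁺ < Sc³⁺ < Ca²⁺ < K⁺ < S²⁻; the 2nd-smallest ion is Ti⁴⁺.

Ti⁴⁺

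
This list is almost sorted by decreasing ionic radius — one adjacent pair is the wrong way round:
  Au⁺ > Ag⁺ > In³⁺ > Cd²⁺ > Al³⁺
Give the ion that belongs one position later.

The pair In³⁺, Cd²⁺ is the wrong way round — they are isoelectronic (46 e⁻) and In has more protons than Cd (49 vs 48), making In³⁺ smaller. All other adjacent pairs agree with periodic trends, so In³⁺ is the misplaced ion.

In³⁺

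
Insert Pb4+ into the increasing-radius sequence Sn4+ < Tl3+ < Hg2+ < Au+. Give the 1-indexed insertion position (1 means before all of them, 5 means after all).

2

Sn4+ (Z=50, 46 e⁻), Pb4+ (Z=82, 78 e⁻), Tl3+ (Z=81, 78 e⁻), Hg2+ (Z=80, 78 e⁻), Au+ (Z=79, 78 e⁻). Sn4+ < Pb4+ (same group, 1 shell fewer); Pb4+ < Tl3+ (both 78 e⁻, Z=82>81); Tl3+ < Hg2+ (isoelectronic, higher Z=81 is smaller); Hg2+ < Au+ (both 78 e⁻, Z=80>79).
The complete sequence is Sn4+ < Pb4+ < Tl3+ < Hg2+ < Au+. Pb4+ sits at position 2.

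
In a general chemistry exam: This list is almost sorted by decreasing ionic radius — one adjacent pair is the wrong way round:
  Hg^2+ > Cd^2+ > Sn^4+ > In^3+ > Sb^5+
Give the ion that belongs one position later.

Sn^4+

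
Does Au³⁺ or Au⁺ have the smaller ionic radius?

Same element, different charge: the more highly charged cation has fewer electrons and a greater effective nuclear charge per electron, making Au³⁺ the smallest.

Au³⁺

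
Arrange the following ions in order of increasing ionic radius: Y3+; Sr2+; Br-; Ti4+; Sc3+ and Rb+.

Ti4+ (Z=22, 18 e⁻), Sc3+ (Z=21, 18 e⁻), Y3+ (Z=39, 36 e⁻), Sr2+ (Z=38, 36 e⁻), Rb+ (Z=37, 36 e⁻), Br- (Z=35, 36 e⁻). Ti4+ < Sc3+ (isoelectronic, higher Z=22 is smaller); Sc3+ < Y3+ (same group, period 4 vs 5); Y3+ < Sr2+ (isoelectronic, higher Z=39 is smaller); Sr2+ < Rb+ (isoelectronic, higher Z=38 is smaller); Rb+ < Br- (isoelectronic, higher Z=37 is smaller).

Ti4+ < Sc3+ < Y3+ < Sr2+ < Rb+ < Br-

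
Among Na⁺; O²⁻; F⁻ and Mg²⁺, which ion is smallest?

Mg²⁺

Isoelectronic series (10 e⁻ each). Size is set by nuclear charge: more protons means a smaller ion. Mg²⁺ (Z=12), Na⁺ (Z=11), F⁻ (Z=9), O²⁻ (Z=8).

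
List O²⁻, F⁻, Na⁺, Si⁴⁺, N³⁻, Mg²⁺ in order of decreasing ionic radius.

N³⁻ > O²⁻ > F⁻ > Na⁺ > Mg²⁺ > Si⁴⁺

Isoelectronic series (10 e⁻ each). Size is set by nuclear charge: more protons means a smaller ion. Si⁴⁺ (Z=14), Mg²⁺ (Z=12), Na⁺ (Z=11), F⁻ (Z=9), O²⁻ (Z=8), N³⁻ (Z=7).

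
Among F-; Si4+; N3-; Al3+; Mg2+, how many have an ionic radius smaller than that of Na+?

3

Each ion has 10 electrons. The ranking follows nuclear charge in reverse — greater Z gives a smaller radius. Si4+ (Z=14), Al3+ (Z=13), Mg2+ (Z=12), Na+ (Z=11), F- (Z=9), N3- (Z=7).
Overall: Si4+ < Al3+ < Mg2+ < Na+ < F- < N3-. Na+ has 3 below it and 2 above. That's 3.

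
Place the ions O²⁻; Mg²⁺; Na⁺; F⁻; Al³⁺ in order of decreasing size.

These species are isoelectronic with 10 electrons. The only difference is the number of protons: Al³⁺ (Z=13), Mg²⁺ (Z=12), Na⁺ (Z=11), F⁻ (Z=9), O²⁻ (Z=8). The strongest nuclear pull (Al³⁺) gives the smallest ion.

O²⁻ > F⁻ > Na⁺ > Mg²⁺ > Al³⁺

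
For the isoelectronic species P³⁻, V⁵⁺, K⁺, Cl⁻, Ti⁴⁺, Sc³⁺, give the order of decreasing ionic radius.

P³⁻ > Cl⁻ > K⁺ > Sc³⁺ > Ti⁴⁺ > V⁵⁺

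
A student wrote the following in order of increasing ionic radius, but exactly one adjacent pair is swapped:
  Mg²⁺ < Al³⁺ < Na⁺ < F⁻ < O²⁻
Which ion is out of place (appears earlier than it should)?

Mg²⁺

Compare adjacent ions: Al³⁺ and Mg²⁺ share 10 electrons; the higher nuclear charge on Al (Z=13) contracts it more, so Al³⁺ < Mg²⁺ — yet in this increasing list Mg²⁺ sits before Al³⁺. Nothing else is reversed, so Mg²⁺ should move one place to the right.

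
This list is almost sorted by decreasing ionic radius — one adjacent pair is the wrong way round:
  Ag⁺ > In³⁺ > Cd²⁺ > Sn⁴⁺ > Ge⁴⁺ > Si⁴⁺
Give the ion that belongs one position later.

In³⁺

The pair In³⁺, Cd²⁺ is the wrong way round — In³⁺ and Cd²⁺ share 46 electrons; the higher nuclear charge on In (Z=49) contracts it more, so In³⁺ < Cd²⁺. All other adjacent pairs agree with periodic trends, so In³⁺ is the misplaced ion.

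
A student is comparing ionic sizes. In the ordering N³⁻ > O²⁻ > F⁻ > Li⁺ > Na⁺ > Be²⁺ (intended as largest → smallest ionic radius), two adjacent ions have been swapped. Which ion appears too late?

Na⁺

Scanning neighbour by neighbour, only Li⁺/Na⁺ violates a trend: Li⁺ and Na⁺ are in one column with the same charge; the lighter period-2 ion has one fewer shell and is smaller. That makes Na⁺ the one sitting a position late relative to where it belongs.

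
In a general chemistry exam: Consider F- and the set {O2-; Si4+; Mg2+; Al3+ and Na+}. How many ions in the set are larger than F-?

1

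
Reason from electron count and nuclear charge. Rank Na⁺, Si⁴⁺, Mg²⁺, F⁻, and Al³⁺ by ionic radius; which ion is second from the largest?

All of these have 10 electrons (isoelectronic). With the same electron cloud, the ion with the most protons pulls it in tightest. Nuclear charges: Si⁴⁺ (Z=14), Al³⁺ (Z=13), Mg²⁺ (Z=12), Na⁺ (Z=11), F⁻ (Z=9). Highest Z is smallest.
So the order is Si⁴⁺ < Al³⁺ < Mg²⁺ < Na⁺ < F⁻; the 2nd-largest ion is Na⁺.

Na⁺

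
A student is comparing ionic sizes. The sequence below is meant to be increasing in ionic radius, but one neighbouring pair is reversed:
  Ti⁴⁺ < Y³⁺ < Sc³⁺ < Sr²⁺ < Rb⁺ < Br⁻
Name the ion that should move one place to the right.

Y³⁺

Scanning neighbour by neighbour, only Y³⁺/Sc³⁺ violates a trend: Sc³⁺ and Y³⁺ are in one column with the same charge; the lighter period-4 ion has one fewer shell and is smaller. That makes Y³⁺ the one sitting a position early relative to where it belongs.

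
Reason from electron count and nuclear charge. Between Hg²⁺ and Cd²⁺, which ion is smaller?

Same group, same charge. Going down the group adds an extra shell of electrons, so the ion gets larger: Cd²⁺ is highest in the group and smallest.

Cd²⁺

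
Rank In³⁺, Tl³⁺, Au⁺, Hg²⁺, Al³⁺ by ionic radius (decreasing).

Au⁺ > Hg²⁺ > Tl³⁺ > In³⁺ > Al³⁺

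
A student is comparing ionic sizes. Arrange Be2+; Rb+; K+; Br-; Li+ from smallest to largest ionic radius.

Be2+ < Li+ < K+ < Rb+ < Br-

Tabulating Z and e⁻: Be2+ (Z=4, 2 e⁻), Li+ (Z=3, 2 e⁻), K+ (Z=19, 18 e⁻), Rb+ (Z=37, 36 e⁻), Br- (Z=35, 36 e⁻). Be2+ < Li+ (both 2 e⁻, Z=4>3); Li+ < K+ (same group, period 2 vs 4); K+ < Rb+ (same group, 1 shell fewer); Rb+ < Br- (isoelectronic, higher Z=37 is smaller).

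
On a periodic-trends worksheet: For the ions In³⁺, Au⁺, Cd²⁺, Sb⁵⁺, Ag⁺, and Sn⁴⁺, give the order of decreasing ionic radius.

Au⁺ > Ag⁺ > Cd²⁺ > In³⁺ > Sn⁴⁺ > Sb⁵⁺

First list Z and electron count for each: Sb⁵⁺ has 46 e⁻ (Z=51), Sn⁴⁺ has 46 e⁻ (Z=50), In³⁺ has 46 e⁻ (Z=49), Cd²⁺ has 46 e⁻ (Z=48), Ag⁺ has 46 e⁻ (Z=47), Au⁺ has 78 e⁻ (Z=79). Sb⁵⁺ < Sn⁴⁺ (isoelectronic, higher Z=51 is smaller); Sn⁴⁺ < In³⁺ (isoelectronic, higher Z=50 is smaller); In³⁺ < Cd²⁺ (isoelectronic, higher Z=49 is smaller); Cd²⁺ < Ag⁺ (both 46 e⁻, Z=48>47); Ag⁺ < Au⁺ (same group, period 5 vs 6).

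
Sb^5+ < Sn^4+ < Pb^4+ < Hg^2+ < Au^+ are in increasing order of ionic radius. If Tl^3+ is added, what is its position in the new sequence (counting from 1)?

Work out protons and electrons: Sb^5+: 46 e⁻, Z=51, Sn^4+: 46 e⁻, Z=50, Pb^4+: 78 e⁻, Z=82, Tl^3+: 78 e⁻, Z=81, Hg^2+: 78 e⁻, Z=80, Au^+: 78 e⁻, Z=79. Sb^5+ < Sn^4+ (isoelectronic, higher Z=51 is smaller); Sn^4+ < Pb^4+ (same group, period 5 vs 6); Pb^4+ < Tl^3+ (isoelectronic, higher Z=82 is smaller); Tl^3+ < Hg^2+ (isoelectronic, higher Z=81 is smaller); Hg^2+ < Au^+ (isoelectronic, higher Z=80 is smaller).
With Tl^3+ included the full order is Sb^5+ < Sn^4+ < Pb^4+ < Tl^3+ < Hg^2+ < Au^+, so it takes position 4.

4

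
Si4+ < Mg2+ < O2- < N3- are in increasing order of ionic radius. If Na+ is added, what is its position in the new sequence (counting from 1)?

These species are isoelectronic with 10 electrons. The only difference is the number of protons: Si4+ (Z=14), Mg2+ (Z=12), Na+ (Z=11), O2- (Z=8), N3- (Z=7). The strongest nuclear pull (Si4+) gives the smallest ion.
Merged order: Si4+ < Mg2+ < Na+ < O2- < N3- — Na+ is number 3.

3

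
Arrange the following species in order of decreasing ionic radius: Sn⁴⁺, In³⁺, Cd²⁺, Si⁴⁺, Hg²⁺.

Electron counts and nuclear charges: Si⁴⁺: 10 e⁻, Z=14, Sn⁴⁺: 46 e⁻, Z=50, In³⁺: 46 e⁻, Z=49, Cd²⁺: 46 e⁻, Z=48, Hg²⁺: 78 e⁻, Z=80. Si⁴⁺ < Sn⁴⁺ (same group, period 3 vs 5); Sn⁴⁺ < In³⁺ (isoelectronic, higher Z=50 is smaller); In³⁺ < Cd²⁺ (isoelectronic, higher Z=49 is smaller); Cd²⁺ < Hg²⁺ (same group, period 5 vs 6).

Hg²⁺ > Cd²⁺ > In³⁺ > Sn⁴⁺ > Si⁴⁺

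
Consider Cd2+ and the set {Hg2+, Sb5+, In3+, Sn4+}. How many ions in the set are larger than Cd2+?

1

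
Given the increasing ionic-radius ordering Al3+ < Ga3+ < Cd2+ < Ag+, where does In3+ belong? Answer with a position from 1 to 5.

3

Electron counts and nuclear charges: Al3+ has 10 e⁻ (Z=13), Ga3+ has 28 e⁻ (Z=31), In3+ has 46 e⁻ (Z=49), Cd2+ has 46 e⁻ (Z=48), Ag+ has 46 e⁻ (Z=47). Al3+ < Ga3+ (same group, period 3 vs 4); Ga3+ < In3+ (same group, period 4 vs 5); In3+ < Cd2+ (isoelectronic, higher Z=49 is smaller); Cd2+ < Ag+ (isoelectronic, higher Z=48 is smaller).
Merged order: Al3+ < Ga3+ < In3+ < Cd2+ < Ag+ — In3+ is number 3.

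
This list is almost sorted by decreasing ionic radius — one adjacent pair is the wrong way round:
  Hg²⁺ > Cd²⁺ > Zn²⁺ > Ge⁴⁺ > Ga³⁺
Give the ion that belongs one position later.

Compare adjacent ions: Ge⁴⁺ and Ga³⁺ share 28 electrons; the higher nuclear charge on Ge (Z=32) contracts it more, so Ge⁴⁺ < Ga³⁺ — yet in this decreasing list Ge⁴⁺ sits before Ga³⁺. Nothing else is reversed, so Ge⁴⁺ should move one place to the right.

Ge⁴⁺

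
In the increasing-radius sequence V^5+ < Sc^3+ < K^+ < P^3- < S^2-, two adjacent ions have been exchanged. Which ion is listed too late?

S^2-

Compare adjacent ions: S^2- and P^3- share 18 electrons; the higher nuclear charge on S (Z=16) contracts it more, so S^2- < P^3- — yet in this increasing list P^3- sits before S^2-. Nothing else is reversed, so S^2- should move one place to the left.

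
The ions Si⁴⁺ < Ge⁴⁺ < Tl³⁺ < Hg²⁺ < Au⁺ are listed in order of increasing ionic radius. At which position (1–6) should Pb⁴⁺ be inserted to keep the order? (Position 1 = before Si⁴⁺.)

Work out protons and electrons: Si⁴⁺: 10 e⁻, Z=14, Ge⁴⁺: 28 e⁻, Z=32, Pb⁴⁺: 78 e⁻, Z=82, Tl³⁺: 78 e⁻, Z=81, Hg²⁺: 78 e⁻, Z=80, Au⁺: 78 e⁻, Z=79. Si⁴⁺ < Ge⁴⁺ (same group, 1 shell fewer); Ge⁴⁺ < Pb⁴⁺ (same group, period 4 vs 6); Pb⁴⁺ < Tl³⁺ (both 78 e⁻, Z=82>81); Tl³⁺ < Hg²⁺ (both 78 e⁻, Z=81>80); Hg²⁺ < Au⁺ (isoelectronic, higher Z=80 is smaller).
With Pb⁴⁺ included the full order is Si⁴⁺ < Ge⁴⁺ < Pb⁴⁺ < Tl³⁺ < Hg²⁺ < Au⁺, so it takes position 3.

3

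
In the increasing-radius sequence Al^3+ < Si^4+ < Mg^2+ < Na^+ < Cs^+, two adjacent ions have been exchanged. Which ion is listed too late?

Si^4+

Check each adjacent pair. Al^3+ and Si^4+ are reversed: both have 10 electrons but Z(Si)=14 > Z(Al)=13, so Si^4+ should be the smaller of the two. No other neighbouring pair contradicts the periodic trends, so Si^4+ is the ion listed too late.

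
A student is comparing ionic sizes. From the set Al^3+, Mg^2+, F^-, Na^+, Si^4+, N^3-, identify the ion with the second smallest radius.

Al^3+

All of these have 10 electrons (isoelectronic). With the same electron cloud, the ion with the most protons pulls it in tightest. Nuclear charges: Si^4+ (Z=14), Al^3+ (Z=13), Mg^2+ (Z=12), Na^+ (Z=11), F^- (Z=9), N^3- (Z=7). Highest Z is smallest.
That gives Si^4+ < Al^3+ < Mg^2+ < Na^+ < F^- < N^3-. From the smallest end, number 2 is Al^3+.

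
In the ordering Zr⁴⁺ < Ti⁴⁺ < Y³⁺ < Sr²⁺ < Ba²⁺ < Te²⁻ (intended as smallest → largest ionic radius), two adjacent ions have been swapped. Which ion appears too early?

Zr⁴⁺

Check each adjacent pair. Zr⁴⁺ and Ti⁴⁺ are reversed: both in group 4 with the same charge; Ti⁴⁺ (period 4) has the smaller radius. No other neighbouring pair contradicts the periodic trends, so Zr⁴⁺ is the ion listed too early.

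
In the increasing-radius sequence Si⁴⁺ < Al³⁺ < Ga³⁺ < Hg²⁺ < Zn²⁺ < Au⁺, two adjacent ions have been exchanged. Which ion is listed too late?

Compare adjacent ions: same group and charge — period 4 sits above period 6, so Zn²⁺ is smaller — yet in this increasing list Hg²⁺ sits before Zn²⁺. Nothing else is reversed, so Zn²⁺ should move one place to the left.

Zn²⁺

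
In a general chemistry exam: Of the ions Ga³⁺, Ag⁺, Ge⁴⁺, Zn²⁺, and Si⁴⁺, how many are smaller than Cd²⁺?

Tabulating Z and e⁻: Si⁴⁺ (Z=14, 10 e⁻), Ge⁴⁺ (Z=32, 28 e⁻), Ga³⁺ (Z=31, 28 e⁻), Zn²⁺ (Z=30, 28 e⁻), Cd²⁺ (Z=48, 46 e⁻), Ag⁺ (Z=47, 46 e⁻). Si⁴⁺ < Ge⁴⁺ (same group, period 3 vs 4); Ge⁴⁺ < Ga³⁺ (both 28 e⁻, Z=32>31); Ga³⁺ < Zn²⁺ (isoelectronic, higher Z=31 is smaller); Zn²⁺ < Cd²⁺ (same group, period 4 vs 5); Cd²⁺ < Ag⁺ (both 46 e⁻, Z=48>47).
Ordering all of them (including Cd²⁺) by radius gives Si⁴⁺ < Ge⁴⁺ < Ga³⁺ < Zn²⁺ < Cd²⁺ < Ag⁺. That's 4.

4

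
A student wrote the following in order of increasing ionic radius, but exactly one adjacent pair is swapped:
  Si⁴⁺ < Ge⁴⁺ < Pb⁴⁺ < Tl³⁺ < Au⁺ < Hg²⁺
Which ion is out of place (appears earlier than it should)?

Au⁺

Scanning neighbour by neighbour, only Au⁺/Hg²⁺ violates a trend: Hg²⁺ and Au⁺ share 78 electrons; the higher nuclear charge on Hg (Z=80) contracts it more, so Hg²⁺ < Au⁺. That makes Au⁺ the one sitting a position early relative to where it belongs.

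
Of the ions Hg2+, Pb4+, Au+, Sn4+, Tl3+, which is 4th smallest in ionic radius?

Hg2+

Tabulating Z and e⁻: Sn4+ (Z=50, 46 e⁻), Pb4+ (Z=82, 78 e⁻), Tl3+ (Z=81, 78 e⁻), Hg2+ (Z=80, 78 e⁻), Au+ (Z=79, 78 e⁻). Sn4+ < Pb4+ (same group, 1 shell fewer); Pb4+ < Tl3+ (isoelectronic, higher Z=82 is smaller); Tl3+ < Hg2+ (isoelectronic, higher Z=81 is smaller); Hg2+ < Au+ (both 78 e⁻, Z=80>79).
Ordering: Sn4+ < Pb4+ < Tl3+ < Hg2+ < Au+. The 4th smallest is Hg2+.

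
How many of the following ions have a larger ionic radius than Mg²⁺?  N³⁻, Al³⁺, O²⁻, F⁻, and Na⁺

All of these have 10 electrons (isoelectronic). With the same electron cloud, the ion with the most protons pulls it in tightest. Nuclear charges: Al³⁺ (Z=13), Mg²⁺ (Z=12), Na⁺ (Z=11), F⁻ (Z=9), O²⁻ (Z=8), N³⁻ (Z=7). Highest Z is smallest.
Overall: Al³⁺ < Mg²⁺ < Na⁺ < F⁻ < O²⁻ < N³⁻. Mg²⁺ has 1 below it and 4 above. Count: 4.

4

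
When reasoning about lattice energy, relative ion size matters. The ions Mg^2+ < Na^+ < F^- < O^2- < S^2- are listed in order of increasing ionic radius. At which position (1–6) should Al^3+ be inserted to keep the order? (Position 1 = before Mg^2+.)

First list Z and electron count for each: Al^3+ (Z=13, 10 e⁻), Mg^2+ (Z=12, 10 e⁻), Na^+ (Z=11, 10 e⁻), F^- (Z=9, 10 e⁻), O^2- (Z=8, 10 e⁻), S^2- (Z=16, 18 e⁻). Al^3+ < Mg^2+ (both 10 e⁻, Z=13>12); Mg^2+ < Na^+ (both 10 e⁻, Z=12>11); Na^+ < F^- (isoelectronic, higher Z=11 is smaller); F^- < O^2- (both 10 e⁻, Z=9>8); O^2- < S^2- (same group, period 2 vs 3).
Putting Al^3+ in gives Al^3+ < Mg^2+ < Na^+ < F^- < O^2- < S^2-; it lands at slot 1.

1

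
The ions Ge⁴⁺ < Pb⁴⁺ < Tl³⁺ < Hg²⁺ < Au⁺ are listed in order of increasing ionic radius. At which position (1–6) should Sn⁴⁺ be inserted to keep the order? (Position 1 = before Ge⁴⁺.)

Tabulating Z and e⁻: Ge⁴⁺ (Z=32, 28 e⁻), Sn⁴⁺ (Z=50, 46 e⁻), Pb⁴⁺ (Z=82, 78 e⁻), Tl³⁺ (Z=81, 78 e⁻), Hg²⁺ (Z=80, 78 e⁻), Au⁺ (Z=79, 78 e⁻). Ge⁴⁺ < Sn⁴⁺ (same group, period 4 vs 5); Sn⁴⁺ < Pb⁴⁺ (same group, 1 shell fewer); Pb⁴⁺ < Tl³⁺ (isoelectronic, higher Z=82 is smaller); Tl³⁺ < Hg²⁺ (isoelectronic, higher Z=81 is smaller); Hg²⁺ < Au⁺ (isoelectronic, higher Z=80 is smaller).
With Sn⁴⁺ included the full order is Ge⁴⁺ < Sn⁴⁺ < Pb⁴⁺ < Tl³⁺ < Hg²⁺ < Au⁺, so it takes position 2.

2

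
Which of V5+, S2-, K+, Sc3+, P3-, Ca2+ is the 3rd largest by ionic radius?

Isoelectronic series (18 e⁻ each). Size is set by nuclear charge: more protons means a smaller ion. V5+ (Z=23), Sc3+ (Z=21), Ca2+ (Z=20), K+ (Z=19), S2- (Z=16), P3- (Z=15).
Ordering: V5+ < Sc3+ < Ca2+ < K+ < S2- < P3-. The 3rd largest is K+.

K+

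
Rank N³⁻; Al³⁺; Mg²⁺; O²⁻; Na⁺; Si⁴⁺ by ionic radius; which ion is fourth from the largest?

All of these have 10 electrons (isoelectronic). With the same electron cloud, the ion with the most protons pulls it in tightest. Nuclear charges: Si⁴⁺ (Z=14), Al³⁺ (Z=13), Mg²⁺ (Z=12), Na⁺ (Z=11), O²⁻ (Z=8), N³⁻ (Z=7). Highest Z is smallest.
Ordering: Si⁴⁺ < Al³⁺ < Mg²⁺ < Na⁺ < O²⁻ < N³⁻. The fourth largest is Mg²⁺.

Mg²⁺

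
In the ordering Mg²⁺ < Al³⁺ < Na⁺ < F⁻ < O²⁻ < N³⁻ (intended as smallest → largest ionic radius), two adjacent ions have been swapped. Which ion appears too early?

Compare adjacent ions: both have 10 electrons but Z(Al)=13 > Z(Mg)=12, so Al³⁺ should be the smaller of the two — yet in this increasing list Mg²⁺ sits before Al³⁺. Nothing else is reversed, so Mg²⁺ should move one place to the right.

Mg²⁺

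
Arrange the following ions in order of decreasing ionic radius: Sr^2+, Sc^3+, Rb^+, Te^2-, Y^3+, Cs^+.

Tabulating Z and e⁻: Sc^3+ has 18 e⁻ (Z=21), Y^3+ has 36 e⁻ (Z=39), Sr^2+ has 36 e⁻ (Z=38), Rb^+ has 36 e⁻ (Z=37), Cs^+ has 54 e⁻ (Z=55), Te^2- has 54 e⁻ (Z=52). Sc^3+ < Y^3+ (same group, period 4 vs 5); Y^3+ < Sr^2+ (isoelectronic, higher Z=39 is smaller); Sr^2+ < Rb^+ (isoelectronic, higher Z=38 is smaller); Rb^+ < Cs^+ (same group, period 5 vs 6); Cs^+ < Te^2- (both 54 e⁻, Z=55>52).

Te^2- > Cs^+ > Rb^+ > Sr^2+ > Y^3+ > Sc^3+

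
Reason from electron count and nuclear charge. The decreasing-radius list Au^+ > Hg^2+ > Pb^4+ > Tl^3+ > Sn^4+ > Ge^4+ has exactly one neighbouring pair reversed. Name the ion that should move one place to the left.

Tl^3+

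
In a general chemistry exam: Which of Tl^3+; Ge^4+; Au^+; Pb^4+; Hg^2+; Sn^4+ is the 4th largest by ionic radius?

Pb^4+

Electron counts and nuclear charges: Ge^4+ has 28 e⁻ (Z=32), Sn^4+ has 46 e⁻ (Z=50), Pb^4+ has 78 e⁻ (Z=82), Tl^3+ has 78 e⁻ (Z=81), Hg^2+ has 78 e⁻ (Z=80), Au^+ has 78 e⁻ (Z=79). Ge^4+ < Sn^4+ (same group, 1 shell fewer); Sn^4+ < Pb^4+ (same group, period 5 vs 6); Pb^4+ < Tl^3+ (both 78 e⁻, Z=82>81); Tl^3+ < Hg^2+ (isoelectronic, higher Z=81 is smaller); Hg^2+ < Au^+ (both 78 e⁻, Z=80>79).
Full ascending order: Ge^4+ < Sn^4+ < Pb^4+ < Tl^3+ < Hg^2+ < Au^+. Counting from the largest, position 4 is Pb^4+.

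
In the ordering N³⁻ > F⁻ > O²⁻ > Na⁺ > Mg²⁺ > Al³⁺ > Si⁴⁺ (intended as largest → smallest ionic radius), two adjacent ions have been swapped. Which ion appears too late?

Scanning neighbour by neighbour, only F⁻/O²⁻ violates a trend: F⁻ and O²⁻ share 10 electrons; the higher nuclear charge on F (Z=9) contracts it more, so F⁻ < O²⁻. That makes O²⁻ the one sitting a position late relative to where it belongs.

O²⁻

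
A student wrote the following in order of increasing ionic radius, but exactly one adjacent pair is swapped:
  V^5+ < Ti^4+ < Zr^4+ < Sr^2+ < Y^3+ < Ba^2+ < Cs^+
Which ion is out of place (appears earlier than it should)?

Sr^2+

Check each adjacent pair. Sr^2+ and Y^3+ are reversed: they are isoelectronic (36 e⁻) and Y has more protons than Sr (39 vs 38), making Y^3+ smaller. No other neighbouring pair contradicts the periodic trends, so Sr^2+ is the ion listed too early.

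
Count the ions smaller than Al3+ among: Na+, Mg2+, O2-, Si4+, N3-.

These species are isoelectronic with 10 electrons. The only difference is the number of protons: Si4+ (Z=14), Al3+ (Z=13), Mg2+ (Z=12), Na+ (Z=11), O2- (Z=8), N3- (Z=7). The strongest nuclear pull (Si4+) gives the smallest ion.
Relative to Al3+, the ions that are smaller are Si4+. That's 1.

1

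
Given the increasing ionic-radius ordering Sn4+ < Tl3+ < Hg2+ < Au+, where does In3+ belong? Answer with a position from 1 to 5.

2

Sn4+: 46 e⁻, Z=50, In3+: 46 e⁻, Z=49, Tl3+: 78 e⁻, Z=81, Hg2+: 78 e⁻, Z=80, Au+: 78 e⁻, Z=79. Sn4+ < In3+ (isoelectronic, higher Z=50 is smaller); In3+ < Tl3+ (same group, period 5 vs 6); Tl3+ < Hg2+ (both 78 e⁻, Z=81>80); Hg2+ < Au+ (both 78 e⁻, Z=80>79).
The complete sequence is Sn4+ < In3+ < Tl3+ < Hg2+ < Au+. In3+ sits at position 2.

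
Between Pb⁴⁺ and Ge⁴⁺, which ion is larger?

Same group, same charge. Going down the group adds an extra shell of electrons, so the ion gets larger: Ge⁴⁺ is highest in the group and smallest.

Pb⁴⁺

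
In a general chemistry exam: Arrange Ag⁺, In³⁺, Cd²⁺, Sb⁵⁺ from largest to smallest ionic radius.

Ag⁺ > Cd²⁺ > In³⁺ > Sb⁵⁺

Isoelectronic series (46 e⁻ each). Size is set by nuclear charge: more protons means a smaller ion. Sb⁵⁺ (Z=51), In³⁺ (Z=49), Cd²⁺ (Z=48), Ag⁺ (Z=47).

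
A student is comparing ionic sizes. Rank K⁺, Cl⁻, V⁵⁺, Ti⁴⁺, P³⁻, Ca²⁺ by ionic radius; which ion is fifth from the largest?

These species are isoelectronic with 18 electrons. The only difference is the number of protons: V⁵⁺ (Z=23), Ti⁴⁺ (Z=22), Ca²⁺ (Z=20), K⁺ (Z=19), Cl⁻ (Z=17), P³⁻ (Z=15). The strongest nuclear pull (V⁵⁺) gives the smallest ion.
So the order is V⁵⁺ < Ti⁴⁺ < Ca²⁺ < K⁺ < Cl⁻ < P³⁻; the 5th-largest ion is Ti⁴⁺.

Ti⁴⁺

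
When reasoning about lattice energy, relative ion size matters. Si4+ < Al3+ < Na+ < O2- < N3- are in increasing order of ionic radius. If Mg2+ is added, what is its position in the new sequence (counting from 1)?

3

Isoelectronic series (10 e⁻ each). Size is set by nuclear charge: more protons means a smaller ion. Si4+ (Z=14), Al3+ (Z=13), Mg2+ (Z=12), Na+ (Z=11), O2- (Z=8), N3- (Z=7).
Merged order: Si4+ < Al3+ < Mg2+ < Na+ < O2- < N3- — Mg2+ is number 3.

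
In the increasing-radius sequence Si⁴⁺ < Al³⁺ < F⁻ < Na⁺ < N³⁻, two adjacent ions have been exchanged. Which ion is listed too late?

Na⁺

Compare adjacent ions: Na⁺ and F⁻ share 10 electrons; the higher nuclear charge on Na (Z=11) contracts it more, so Na⁺ < F⁻ — yet in this increasing list F⁻ sits before Na⁺. Nothing else is reversed, so Na⁺ should move one place to the left.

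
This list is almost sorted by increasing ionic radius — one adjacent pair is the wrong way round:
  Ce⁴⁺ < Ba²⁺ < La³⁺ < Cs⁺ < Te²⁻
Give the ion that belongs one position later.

Ba²⁺

Scanning neighbour by neighbour, only Ba²⁺/La³⁺ violates a trend: they are isoelectronic (54 e⁻) and La has more protons than Ba (57 vs 56), making La³⁺ smaller. That makes Ba²⁺ the one sitting a position early relative to where it belongs.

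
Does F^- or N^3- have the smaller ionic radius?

All of these have 10 electrons (isoelectronic). With the same electron cloud, the ion with the most protons pulls it in tightest. Nuclear charges: F^- (Z=9), N^3- (Z=7). Highest Z is smallest.

F^-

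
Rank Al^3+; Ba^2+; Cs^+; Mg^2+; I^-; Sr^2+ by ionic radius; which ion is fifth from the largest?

Tabulating Z and e⁻: Al^3+ has 10 e⁻ (Z=13), Mg^2+ has 10 e⁻ (Z=12), Sr^2+ has 36 e⁻ (Z=38), Ba^2+ has 54 e⁻ (Z=56), Cs^+ has 54 e⁻ (Z=55), I^- has 54 e⁻ (Z=53). Al^3+ < Mg^2+ (isoelectronic, higher Z=13 is smaller); Mg^2+ < Sr^2+ (same group, period 3 vs 5); Sr^2+ < Ba^2+ (same group, 1 shell fewer); Ba^2+ < Cs^+ (both 54 e⁻, Z=56>55); Cs^+ < I^- (both 54 e⁻, Z=55>53).
That gives Al^3+ < Mg^2+ < Sr^2+ < Ba^2+ < Cs^+ < I^-. From the largest end, number 5 is Mg^2+.

Mg^2+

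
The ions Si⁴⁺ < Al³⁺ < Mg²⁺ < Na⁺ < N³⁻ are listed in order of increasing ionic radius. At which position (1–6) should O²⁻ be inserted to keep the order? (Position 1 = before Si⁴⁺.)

Isoelectronic series (10 e⁻ each). Size is set by nuclear charge: more protons means a smaller ion. Si⁴⁺ (Z=14), Al³⁺ (Z=13), Mg²⁺ (Z=12), Na⁺ (Z=11), O²⁻ (Z=8), N³⁻ (Z=7).
With O²⁻ included the full order is Si⁴⁺ < Al³⁺ < Mg²⁺ < Na⁺ < O²⁻ < N³⁻, so it takes position 5.

5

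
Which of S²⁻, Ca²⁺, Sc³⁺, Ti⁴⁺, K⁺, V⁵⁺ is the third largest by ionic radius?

Ca²⁺

All of these have 18 electrons (isoelectronic). With the same electron cloud, the ion with the most protons pulls it in tightest. Nuclear charges: V⁵⁺ (Z=23), Ti⁴⁺ (Z=22), Sc³⁺ (Z=21), Ca²⁺ (Z=20), K⁺ (Z=19), S²⁻ (Z=16). Highest Z is smallest.
Ordering: V⁵⁺ < Ti⁴⁺ < Sc³⁺ < Ca²⁺ < K⁺ < S²⁻. The third largest is Ca²⁺.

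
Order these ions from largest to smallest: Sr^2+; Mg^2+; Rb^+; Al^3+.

Rb^+ > Sr^2+ > Mg^2+ > Al^3+

Work out protons and electrons: Al^3+: 10 e⁻, Z=13, Mg^2+: 10 e⁻, Z=12, Sr^2+: 36 e⁻, Z=38, Rb^+: 36 e⁻, Z=37. Al^3+ < Mg^2+ (both 10 e⁻, Z=13>12); Mg^2+ < Sr^2+ (same group, period 3 vs 5); Sr^2+ < Rb^+ (both 36 e⁻, Z=38>37).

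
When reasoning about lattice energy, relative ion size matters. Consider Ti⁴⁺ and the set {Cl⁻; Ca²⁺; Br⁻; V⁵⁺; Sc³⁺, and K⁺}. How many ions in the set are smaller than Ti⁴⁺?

1

Work out protons and electrons: V⁵⁺ (Z=23, 18 e⁻), Ti⁴⁺ (Z=22, 18 e⁻), Sc³⁺ (Z=21, 18 e⁻), Ca²⁺ (Z=20, 18 e⁻), K⁺ (Z=19, 18 e⁻), Cl⁻ (Z=17, 18 e⁻), Br⁻ (Z=35, 36 e⁻). V⁵⁺ < Ti⁴⁺ (isoelectronic, higher Z=23 is smaller); Ti⁴⁺ < Sc³⁺ (both 18 e⁻, Z=22>21); Sc³⁺ < Ca²⁺ (both 18 e⁻, Z=21>20); Ca²⁺ < K⁺ (isoelectronic, higher Z=20 is smaller); K⁺ < Cl⁻ (isoelectronic, higher Z=19 is smaller); Cl⁻ < Br⁻ (same group, period 3 vs 4).
Ordering all of them (including Ti⁴⁺) by radius gives V⁵⁺ < Ti⁴⁺ < Sc³⁺ < Ca²⁺ < K⁺ < Cl⁻ < Br⁻. So 1 is smaller.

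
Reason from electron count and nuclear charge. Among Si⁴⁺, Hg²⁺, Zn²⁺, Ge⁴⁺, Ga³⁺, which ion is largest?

Electron counts and nuclear charges: Si⁴⁺: 10 e⁻, Z=14, Ge⁴⁺: 28 e⁻, Z=32, Ga³⁺: 28 e⁻, Z=31, Zn²⁺: 28 e⁻, Z=30, Hg²⁺: 78 e⁻, Z=80. Si⁴⁺ < Ge⁴⁺ (same group, 1 shell fewer); Ge⁴⁺ < Ga³⁺ (both 28 e⁻, Z=32>31); Ga³⁺ < Zn²⁺ (isoelectronic, higher Z=31 is smaller); Zn²⁺ < Hg²⁺ (same group, 2 shells fewer).

Hg²⁺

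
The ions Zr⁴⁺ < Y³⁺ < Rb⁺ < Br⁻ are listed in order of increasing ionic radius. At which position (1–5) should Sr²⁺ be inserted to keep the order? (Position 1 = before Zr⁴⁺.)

Isoelectronic series (36 e⁻ each). Size is set by nuclear charge: more protons means a smaller ion. Zr⁴⁺ (Z=40), Y³⁺ (Z=39), Sr²⁺ (Z=38), Rb⁺ (Z=37), Br⁻ (Z=35).
With Sr²⁺ included the full order is Zr⁴⁺ < Y³⁺ < Sr²⁺ < Rb⁺ < Br⁻, so it takes position 3.

3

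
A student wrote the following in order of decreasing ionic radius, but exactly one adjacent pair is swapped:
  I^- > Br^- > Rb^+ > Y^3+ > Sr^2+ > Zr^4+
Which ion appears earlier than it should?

The pair Y^3+, Sr^2+ is the wrong way round — they are isoelectronic (36 e⁻) and Y has more protons than Sr (39 vs 38), making Y^3+ smaller. All other adjacent pairs agree with periodic trends, so Y^3+ is the misplaced ion.

Y^3+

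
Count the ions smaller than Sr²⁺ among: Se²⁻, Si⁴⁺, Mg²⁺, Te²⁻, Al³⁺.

Work out protons and electrons: Si⁴⁺ has 10 e⁻ (Z=14), Al³⁺ has 10 e⁻ (Z=13), Mg²⁺ has 10 e⁻ (Z=12), Sr²⁺ has 36 e⁻ (Z=38), Se²⁻ has 36 e⁻ (Z=34), Te²⁻ has 54 e⁻ (Z=52). Si⁴⁺ < Al³⁺ (both 10 e⁻, Z=14>13); Al³⁺ < Mg²⁺ (isoelectronic, higher Z=13 is smaller); Mg²⁺ < Sr²⁺ (same group, 2 shells fewer); Sr²⁺ < Se²⁻ (both 36 e⁻, Z=38>34); Se²⁻ < Te²⁻ (same group, 1 shell fewer).
Ordering all of them (including Sr²⁺) by radius gives Si⁴⁺ < Al³⁺ < Mg²⁺ < Sr²⁺ < Se²⁻ < Te²⁻. So 3 are smaller.

3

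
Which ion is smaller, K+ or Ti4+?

Ti4+

Isoelectronic series (18 e⁻ each). Size is set by nuclear charge: more protons means a smaller ion. Ti4+ (Z=22), K+ (Z=19).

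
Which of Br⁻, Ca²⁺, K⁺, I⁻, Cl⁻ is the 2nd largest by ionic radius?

Electron counts and nuclear charges: Ca²⁺: 18 e⁻, Z=20, K⁺: 18 e⁻, Z=19, Cl⁻: 18 e⁻, Z=17, Br⁻: 36 e⁻, Z=35, I⁻: 54 e⁻, Z=53. Ca²⁺ < K⁺ (isoelectronic, higher Z=20 is smaller); K⁺ < Cl⁻ (both 18 e⁻, Z=19>17); Cl⁻ < Br⁻ (same group, 1 shell fewer); Br⁻ < I⁻ (same group, 1 shell fewer).
Full ascending order: Ca²⁺ < K⁺ < Cl⁻ < Br⁻ < I⁻. Counting from the largest, position 2 is Br⁻.

Br⁻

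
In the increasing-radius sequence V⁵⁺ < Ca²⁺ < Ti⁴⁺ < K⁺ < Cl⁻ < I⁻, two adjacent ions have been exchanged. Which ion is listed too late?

Ti⁴⁺

The pair Ca²⁺, Ti⁴⁺ is the wrong way round — Ti⁴⁺ and Ca²⁺ share 18 electrons; the higher nuclear charge on Ti (Z=22) contracts it more, so Ti⁴⁺ < Ca²⁺. All other adjacent pairs agree with periodic trends, so Ti⁴⁺ is the misplaced ion.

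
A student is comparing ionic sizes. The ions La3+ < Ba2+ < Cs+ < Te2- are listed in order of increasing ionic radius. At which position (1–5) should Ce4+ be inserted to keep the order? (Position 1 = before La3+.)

These species are isoelectronic with 54 electrons. The only difference is the number of protons: Ce4+ (Z=58), La3+ (Z=57), Ba2+ (Z=56), Cs+ (Z=55), Te2- (Z=52). The strongest nuclear pull (Ce4+) gives the smallest ion.
The complete sequence is Ce4+ < La3+ < Ba2+ < Cs+ < Te2-. Ce4+ sits at position 1.

1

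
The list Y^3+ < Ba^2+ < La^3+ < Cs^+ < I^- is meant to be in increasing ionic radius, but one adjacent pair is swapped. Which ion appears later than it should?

La^3+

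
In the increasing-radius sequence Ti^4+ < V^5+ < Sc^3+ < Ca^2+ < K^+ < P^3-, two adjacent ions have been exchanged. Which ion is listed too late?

V^5+

Scanning neighbour by neighbour, only Ti^4+/V^5+ violates a trend: both have 18 electrons but Z(V)=23 > Z(Ti)=22, so V^5+ should be the smaller of the two. That makes V^5+ the one sitting a position late relative to where it belongs.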